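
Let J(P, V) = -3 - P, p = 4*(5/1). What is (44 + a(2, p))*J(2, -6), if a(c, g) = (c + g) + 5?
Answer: -355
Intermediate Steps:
p = 20 (p = 4*(5*1) = 4*5 = 20)
a(c, g) = 5 + c + g
(44 + a(2, p))*J(2, -6) = (44 + (5 + 2 + 20))*(-3 - 1*2) = (44 + 27)*(-3 - 2) = 71*(-5) = -355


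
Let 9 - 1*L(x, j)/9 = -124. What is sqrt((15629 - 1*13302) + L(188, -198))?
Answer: 2*sqrt(881) ≈ 59.363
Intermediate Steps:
L(x, j) = 1197 (L(x, j) = 81 - 9*(-124) = 81 + 1116 = 1197)
sqrt((15629 - 1*13302) + L(188, -198)) = sqrt((15629 - 1*13302) + 1197) = sqrt((15629 - 13302) + 1197) = sqrt(2327 + 1197) = sqrt(3524) = 2*sqrt(881)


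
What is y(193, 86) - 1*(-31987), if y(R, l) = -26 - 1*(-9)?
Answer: 31970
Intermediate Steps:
y(R, l) = -17 (y(R, l) = -26 + 9 = -17)
y(193, 86) - 1*(-31987) = -17 - 1*(-31987) = -17 + 31987 = 31970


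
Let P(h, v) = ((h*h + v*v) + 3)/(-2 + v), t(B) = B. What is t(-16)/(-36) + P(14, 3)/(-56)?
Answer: -206/63 ≈ -3.2698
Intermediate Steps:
P(h, v) = (3 + h**2 + v**2)/(-2 + v) (P(h, v) = ((h**2 + v**2) + 3)/(-2 + v) = (3 + h**2 + v**2)/(-2 + v))
t(-16)/(-36) + P(14, 3)/(-56) = -16/(-36) + ((3 + 14**2 + 3**2)/(-2 + 3))/(-56) = -16*(-1/36) + ((3 + 196 + 9)/1)*(-1/56) = 4/9 + (1*208)*(-1/56) = 4/9 + 208*(-1/56) = 4/9 - 26/7 = -206/63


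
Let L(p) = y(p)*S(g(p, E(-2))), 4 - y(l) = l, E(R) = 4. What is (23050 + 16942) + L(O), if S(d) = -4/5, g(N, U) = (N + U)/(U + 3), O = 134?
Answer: 40096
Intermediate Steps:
y(l) = 4 - l
g(N, U) = (N + U)/(3 + U)
S(d) = -4/5 (S(d) = -4*1/5 = -4/5)
L(p) = -16/5 + 4*p/5 (L(p) = (4 - p)*(-4/5) = -16/5 + 4*p/5)
(23050 + 16942) + L(O) = (23050 + 16942) + (-16/5 + (4/5)*134) = 39992 + (-16/5 + 536/5) = 39992 + 104 = 40096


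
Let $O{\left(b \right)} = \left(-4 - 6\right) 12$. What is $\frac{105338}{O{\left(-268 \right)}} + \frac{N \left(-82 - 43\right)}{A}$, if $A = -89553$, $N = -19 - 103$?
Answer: $- \frac{524175773}{597020} \approx -877.99$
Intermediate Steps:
$N = -122$
$O{\left(b \right)} = -120$ ($O{\left(b \right)} = \left(-10\right) 12 = -120$)
$\frac{105338}{O{\left(-268 \right)}} + \frac{N \left(-82 - 43\right)}{A} = \frac{105338}{-120} + \frac{\left(-122\right) \left(-82 - 43\right)}{-89553} = 105338 \left(- \frac{1}{120}\right) + \left(-122\right) \left(-125\right) \left(- \frac{1}{89553}\right) = - \frac{52669}{60} + 15250 \left(- \frac{1}{89553}\right) = - \frac{52669}{60} - \frac{15250}{89553} = - \frac{524175773}{597020}$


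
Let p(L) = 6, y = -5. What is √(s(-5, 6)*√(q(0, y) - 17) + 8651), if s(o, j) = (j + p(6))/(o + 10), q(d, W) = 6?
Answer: √(216275 + 60*I*√11)/5 ≈ 93.011 + 0.04279*I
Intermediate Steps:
s(o, j) = (6 + j)/(10 + o) (s(o, j) = (j + 6)/(o + 10) = (6 + j)/(10 + o))
√(s(-5, 6)*√(q(0, y) - 17) + 8651) = √(((6 + 6)/(10 - 5))*√(6 - 17) + 8651) = √((12/5)*√(-11) + 8651) = √(((⅕)*12)*(I*√11) + 8651) = √(12*(I*√11)/5 + 8651) = √(12*I*√11/5 + 8651) = √(8651 + 12*I*√11/5)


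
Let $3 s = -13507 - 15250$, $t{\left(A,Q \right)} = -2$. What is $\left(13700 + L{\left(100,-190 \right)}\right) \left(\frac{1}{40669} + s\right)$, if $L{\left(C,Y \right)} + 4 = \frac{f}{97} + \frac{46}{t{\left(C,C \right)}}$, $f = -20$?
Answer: $- \frac{517028894163410}{3944893} \approx -1.3106 \cdot 10^{8}$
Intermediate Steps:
$s = - \frac{28757}{3}$ ($s = \frac{-13507 - 15250}{3} = \frac{1}{3} \left(-28757\right) = - \frac{28757}{3} \approx -9585.7$)
$L{\left(C,Y \right)} = - \frac{2639}{97}$ ($L{\left(C,Y \right)} = -4 + \left(- \frac{20}{97} + \frac{46}{-2}\right) = -4 + \left(\left(-20\right) \frac{1}{97} + 46 \left(- \frac{1}{2}\right)\right) = -4 - \frac{2251}{97} = - \frac{2639}{97}$)
$\left(13700 + L{\left(100,-190 \right)}\right) \left(\frac{1}{40669} + s\right) = \left(13700 - \frac{2639}{97}\right) \left(\frac{1}{40669} - \frac{28757}{3}\right) = \frac{1326261 \left(\frac{1}{40669} - \frac{28757}{3}\right)}{97} = \frac{1326261}{97} \left(- \frac{1169518430}{122007}\right) = - \frac{517028894163410}{3944893}$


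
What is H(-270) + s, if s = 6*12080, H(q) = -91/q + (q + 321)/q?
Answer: 1956964/27 ≈ 72480.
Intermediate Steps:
H(q) = -91/q + (321 + q)/q
s = 72480
H(-270) + s = (230 - 270)/(-270) + 72480 = -1/270*(-40) + 72480 = 4/27 + 72480 = 1956964/27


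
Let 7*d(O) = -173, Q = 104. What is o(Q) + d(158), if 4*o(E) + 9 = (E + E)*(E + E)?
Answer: 302093/28 ≈ 10789.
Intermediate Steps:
d(O) = -173/7 (d(O) = (1/7)*(-173) = -173/7)
o(E) = -9/4 + E**2 (o(E) = -9/4 + ((E + E)*(E + E))/4 = -9/4 + ((2*E)*(2*E))/4 = -9/4 + (4*E**2)/4 = -9/4 + E**2)
o(Q) + d(158) = (-9/4 + 104**2) - 173/7 = (-9/4 + 10816) - 173/7 = 43255/4 - 173/7 = 302093/28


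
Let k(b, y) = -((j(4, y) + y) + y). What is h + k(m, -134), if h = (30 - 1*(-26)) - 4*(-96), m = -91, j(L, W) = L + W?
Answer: 838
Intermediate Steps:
h = 440 (h = (30 + 26) + 384 = 56 + 384 = 440)
k(b, y) = -4 - 3*y (k(b, y) = -(((4 + y) + y) + y) = -((4 + 2*y) + y) = -(4 + 3*y) = -4 - 3*y)
h + k(m, -134) = 440 + (-4 - 3*(-134)) = 440 + (-4 + 402) = 440 + 398 = 838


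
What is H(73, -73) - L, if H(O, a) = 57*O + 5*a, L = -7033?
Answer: 10829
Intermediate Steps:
H(O, a) = 5*a + 57*O
H(73, -73) - L = (5*(-73) + 57*73) - 1*(-7033) = (-365 + 4161) + 7033 = 3796 + 7033 = 10829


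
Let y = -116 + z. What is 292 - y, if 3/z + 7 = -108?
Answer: 46923/115 ≈ 408.03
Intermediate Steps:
z = -3/115 (z = 3/(-7 - 108) = 3/(-115) = 3*(-1/115) = -3/115 ≈ -0.026087)
y = -13343/115 (y = -116 - 3/115 = -13343/115 ≈ -116.03)
292 - y = 292 - 1*(-13343/115) = 292 + 13343/115 = 46923/115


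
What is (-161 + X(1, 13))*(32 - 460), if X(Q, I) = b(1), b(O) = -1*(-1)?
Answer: 68480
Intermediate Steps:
b(O) = 1
X(Q, I) = 1
(-161 + X(1, 13))*(32 - 460) = (-161 + 1)*(32 - 460) = -160*(-428) = 68480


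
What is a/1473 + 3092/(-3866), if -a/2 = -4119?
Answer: 4548932/949103 ≈ 4.7929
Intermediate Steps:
a = 8238 (a = -2*(-4119) = 8238)
a/1473 + 3092/(-3866) = 8238/1473 + 3092/(-3866) = 8238*(1/1473) + 3092*(-1/3866) = 2746/491 - 1546/1933 = 4548932/949103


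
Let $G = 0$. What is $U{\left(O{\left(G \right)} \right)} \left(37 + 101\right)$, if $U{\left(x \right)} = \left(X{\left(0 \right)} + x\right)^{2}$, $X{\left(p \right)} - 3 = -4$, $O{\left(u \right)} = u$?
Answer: $138$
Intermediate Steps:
$X{\left(p \right)} = -1$ ($X{\left(p \right)} = 3 - 4 = -1$)
$U{\left(x \right)} = \left(-1 + x\right)^{2}$
$U{\left(O{\left(G \right)} \right)} \left(37 + 101\right) = \left(-1 + 0\right)^{2} \left(37 + 101\right) = \left(-1\right)^{2} \cdot 138 = 1 \cdot 138 = 138$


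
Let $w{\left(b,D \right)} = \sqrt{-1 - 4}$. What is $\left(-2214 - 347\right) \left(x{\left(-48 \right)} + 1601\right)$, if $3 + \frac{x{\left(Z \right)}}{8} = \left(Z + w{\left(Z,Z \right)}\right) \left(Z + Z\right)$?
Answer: $-98447401 + 1966848 i \sqrt{5} \approx -9.8447 \cdot 10^{7} + 4.398 \cdot 10^{6} i$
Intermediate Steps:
$w{\left(b,D \right)} = i \sqrt{5}$ ($w{\left(b,D \right)} = \sqrt{-5} = i \sqrt{5}$)
$x{\left(Z \right)} = -24 + 16 Z \left(Z + i \sqrt{5}\right)$ ($x{\left(Z \right)} = -24 + 8 \left(Z + i \sqrt{5}\right) \left(Z + Z\right) = -24 + 8 \left(Z + i \sqrt{5}\right) 2 Z = -24 + 8 \cdot 2 Z \left(Z + i \sqrt{5}\right) = -24 + 16 Z \left(Z + i \sqrt{5}\right)$)
$\left(-2214 - 347\right) \left(x{\left(-48 \right)} + 1601\right) = \left(-2214 - 347\right) \left(\left(-24 + 16 \left(-48\right)^{2} + 16 i \left(-48\right) \sqrt{5}\right) + 1601\right) = - 2561 \left(\left(-24 + 16 \cdot 2304 - 768 i \sqrt{5}\right) + 1601\right) = - 2561 \left(\left(-24 + 36864 - 768 i \sqrt{5}\right) + 1601\right) = - 2561 \left(\left(36840 - 768 i \sqrt{5}\right) + 1601\right) = - 2561 \left(38441 - 768 i \sqrt{5}\right) = -98447401 + 1966848 i \sqrt{5}$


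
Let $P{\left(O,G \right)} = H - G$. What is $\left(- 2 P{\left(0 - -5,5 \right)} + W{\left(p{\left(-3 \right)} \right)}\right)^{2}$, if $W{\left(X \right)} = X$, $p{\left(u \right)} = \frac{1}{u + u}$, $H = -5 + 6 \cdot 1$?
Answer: $\frac{2209}{36} \approx 61.361$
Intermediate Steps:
$H = 1$ ($H = -5 + 6 = 1$)
$p{\left(u \right)} = \frac{1}{2 u}$
$P{\left(O,G \right)} = 1 - G$
$\left(- 2 P{\left(0 - -5,5 \right)} + W{\left(p{\left(-3 \right)} \right)}\right)^{2} = \left(- 2 \left(1 - 5\right) + \frac{1}{2 \left(-3\right)}\right)^{2} = \left(- 2 \left(1 - 5\right) + \frac{1}{2} \left(- \frac{1}{3}\right)\right)^{2} = \left(\left(-2\right) \left(-4\right) - \frac{1}{6}\right)^{2} = \left(8 - \frac{1}{6}\right)^{2} = \left(\frac{47}{6}\right)^{2} = \frac{2209}{36}$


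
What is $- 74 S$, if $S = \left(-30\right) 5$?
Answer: $11100$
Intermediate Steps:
$S = -150$
$- 74 S = \left(-74\right) \left(-150\right) = 11100$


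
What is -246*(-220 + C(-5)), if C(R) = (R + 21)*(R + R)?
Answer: 93480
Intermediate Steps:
C(R) = 2*R*(21 + R) (C(R) = (21 + R)*(2*R) = 2*R*(21 + R))
-246*(-220 + C(-5)) = -246*(-220 + 2*(-5)*(21 - 5)) = -246*(-220 + 2*(-5)*16) = -246*(-220 - 160) = -246*(-380) = 93480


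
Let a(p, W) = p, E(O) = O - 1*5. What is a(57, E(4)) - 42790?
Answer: -42733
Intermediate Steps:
E(O) = -5 + O (E(O) = O - 5 = -5 + O)
a(57, E(4)) - 42790 = 57 - 42790 = -42733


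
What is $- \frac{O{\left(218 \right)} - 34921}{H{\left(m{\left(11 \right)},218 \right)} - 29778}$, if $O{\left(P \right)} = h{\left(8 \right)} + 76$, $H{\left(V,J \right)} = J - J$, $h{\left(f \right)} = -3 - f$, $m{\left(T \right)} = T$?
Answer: $- \frac{17428}{14889} \approx -1.1705$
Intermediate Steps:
$H{\left(V,J \right)} = 0$
$O{\left(P \right)} = 65$ ($O{\left(P \right)} = \left(-3 - 8\right) + 76 = -11 + 76 = 65$)
$- \frac{O{\left(218 \right)} - 34921}{H{\left(m{\left(11 \right)},218 \right)} - 29778} = - \frac{65 - 34921}{0 - 29778} = - \frac{-34856}{-29778} = - \frac{\left(-34856\right) \left(-1\right)}{29778} = \left(-1\right) \frac{17428}{14889} = - \frac{17428}{14889}$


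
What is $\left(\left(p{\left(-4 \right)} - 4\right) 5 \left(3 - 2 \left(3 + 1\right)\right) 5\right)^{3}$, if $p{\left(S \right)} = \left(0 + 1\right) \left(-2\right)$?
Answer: $421875000$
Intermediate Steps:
$p{\left(S \right)} = -2$ ($p{\left(S \right)} = 1 \left(-2\right) = -2$)
$\left(\left(p{\left(-4 \right)} - 4\right) 5 \left(3 - 2 \left(3 + 1\right)\right) 5\right)^{3} = \left(\left(-2 - 4\right) 5 \left(3 - 2 \left(3 + 1\right)\right) 5\right)^{3} = \left(\left(-6\right) 5 \left(3 - 8\right) 5\right)^{3} = \left(- 30 \left(3 - 8\right) 5\right)^{3} = \left(\left(-30\right) \left(-5\right) 5\right)^{3} = \left(150 \cdot 5\right)^{3} = 750^{3} = 421875000$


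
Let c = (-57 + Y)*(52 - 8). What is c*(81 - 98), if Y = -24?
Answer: 60588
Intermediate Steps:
c = -3564 (c = (-57 - 24)*(52 - 8) = -81*44 = -3564)
c*(81 - 98) = -3564*(81 - 98) = -3564*(-17) = 60588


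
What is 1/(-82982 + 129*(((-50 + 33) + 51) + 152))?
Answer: -1/58988 ≈ -1.6953e-5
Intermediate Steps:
1/(-82982 + 129*(((-50 + 33) + 51) + 152)) = 1/(-82982 + 129*((-17 + 51) + 152)) = 1/(-82982 + 129*(34 + 152)) = 1/(-82982 + 129*186) = 1/(-82982 + 23994) = 1/(-58988) = -1/58988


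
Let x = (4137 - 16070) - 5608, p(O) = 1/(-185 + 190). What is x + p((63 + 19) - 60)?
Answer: -87704/5 ≈ -17541.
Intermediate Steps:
p(O) = ⅕ (p(O) = 1/5 = ⅕)
x = -17541 (x = -11933 - 5608 = -17541)
x + p((63 + 19) - 60) = -17541 + ⅕ = -87704/5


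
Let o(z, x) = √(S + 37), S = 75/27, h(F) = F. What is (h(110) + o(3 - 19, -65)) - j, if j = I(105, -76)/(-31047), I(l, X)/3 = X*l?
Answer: 1130410/10349 + √358/3 ≈ 115.54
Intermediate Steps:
I(l, X) = 3*X*l (I(l, X) = 3*(X*l) = 3*X*l)
S = 25/9 (S = 75*(1/27) = 25/9 ≈ 2.7778)
o(z, x) = √358/3 (o(z, x) = √(25/9 + 37) = √(358/9) = √358/3)
j = 7980/10349 (j = (3*(-76)*105)/(-31047) = -23940*(-1/31047) = 7980/10349 ≈ 0.77109)
(h(110) + o(3 - 19, -65)) - j = (110 + √358/3) - 1*7980/10349 = (110 + √358/3) - 7980/10349 = 1130410/10349 + √358/3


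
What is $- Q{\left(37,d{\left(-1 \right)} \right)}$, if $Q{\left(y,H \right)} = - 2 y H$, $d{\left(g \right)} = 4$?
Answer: $296$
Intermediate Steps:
$Q{\left(y,H \right)} = - 2 H y$
$- Q{\left(37,d{\left(-1 \right)} \right)} = - \left(-2\right) 4 \cdot 37 = \left(-1\right) \left(-296\right) = 296$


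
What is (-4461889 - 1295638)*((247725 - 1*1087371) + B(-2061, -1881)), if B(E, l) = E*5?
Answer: 4893615831177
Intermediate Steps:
B(E, l) = 5*E
(-4461889 - 1295638)*((247725 - 1*1087371) + B(-2061, -1881)) = (-4461889 - 1295638)*((247725 - 1*1087371) + 5*(-2061)) = -5757527*((247725 - 1087371) - 10305) = -5757527*(-839646 - 10305) = -5757527*(-849951) = 4893615831177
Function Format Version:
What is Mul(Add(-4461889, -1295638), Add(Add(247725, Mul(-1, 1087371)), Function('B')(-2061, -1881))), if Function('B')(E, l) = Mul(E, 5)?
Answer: 4893615831177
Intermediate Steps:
Function('B')(E, l) = Mul(5, E)
Mul(Add(-4461889, -1295638), Add(Add(247725, Mul(-1, 1087371)), Function('B')(-2061, -1881))) = Mul(Add(-4461889, -1295638), Add(Add(247725, Mul(-1, 1087371)), Mul(5, -2061))) = Mul(-5757527, Add(Add(247725, -1087371), -10305)) = Mul(-5757527, Add(-839646, -10305)) = Mul(-5757527, -849951) = 4893615831177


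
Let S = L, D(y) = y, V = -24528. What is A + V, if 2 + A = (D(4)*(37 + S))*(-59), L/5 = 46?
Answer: -87542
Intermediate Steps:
L = 230 (L = 5*46 = 230)
S = 230
A = -63014 (A = -2 + (4*(37 + 230))*(-59) = -2 + (4*267)*(-59) = -2 + 1068*(-59) = -2 - 63012 = -63014)
A + V = -63014 - 24528 = -87542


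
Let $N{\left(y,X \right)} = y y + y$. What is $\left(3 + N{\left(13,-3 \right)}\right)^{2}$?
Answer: $34225$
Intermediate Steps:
$N{\left(y,X \right)} = y + y^{2}$ ($N{\left(y,X \right)} = y^{2} + y = y + y^{2}$)
$\left(3 + N{\left(13,-3 \right)}\right)^{2} = \left(3 + 13 \left(1 + 13\right)\right)^{2} = \left(3 + 13 \cdot 14\right)^{2} = \left(3 + 182\right)^{2} = 185^{2} = 34225$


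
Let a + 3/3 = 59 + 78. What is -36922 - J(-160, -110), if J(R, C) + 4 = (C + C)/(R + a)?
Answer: -221563/6 ≈ -36927.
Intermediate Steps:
a = 136 (a = -1 + (59 + 78) = -1 + 137 = 136)
J(R, C) = -4 + 2*C/(136 + R) (J(R, C) = -4 + (C + C)/(R + 136) = -4 + (2*C)/(136 + R) = -4 + 2*C/(136 + R))
-36922 - J(-160, -110) = -36922 - 2*(-272 - 110 - 2*(-160))/(136 - 160) = -36922 - 2*(-272 - 110 + 320)/(-24) = -36922 - 2*(-1)*(-62)/24 = -36922 - 1*31/6 = -36922 - 31/6 = -221563/6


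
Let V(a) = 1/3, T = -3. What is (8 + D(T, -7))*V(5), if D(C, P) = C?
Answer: 5/3 ≈ 1.6667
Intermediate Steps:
V(a) = ⅓
(8 + D(T, -7))*V(5) = (8 - 3)*(⅓) = 5*(⅓) = 5/3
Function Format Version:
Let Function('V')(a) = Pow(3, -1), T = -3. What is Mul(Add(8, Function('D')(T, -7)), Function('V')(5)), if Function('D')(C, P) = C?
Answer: Rational(5, 3) ≈ 1.6667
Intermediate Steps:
Function('V')(a) = Rational(1, 3)
Mul(Add(8, Function('D')(T, -7)), Function('V')(5)) = Mul(Add(8, -3), Rational(1, 3)) = Mul(5, Rational(1, 3)) = Rational(5, 3)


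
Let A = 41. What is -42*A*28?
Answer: -48216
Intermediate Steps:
-42*A*28 = -42*41*28 = -1722*28 = -48216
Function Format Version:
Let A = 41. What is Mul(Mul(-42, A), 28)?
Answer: -48216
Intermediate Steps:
Mul(Mul(-42, A), 28) = Mul(Mul(-42, 41), 28) = Mul(-1722, 28) = -48216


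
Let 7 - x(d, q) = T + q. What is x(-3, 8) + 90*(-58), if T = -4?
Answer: -5217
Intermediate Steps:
x(d, q) = 11 - q (x(d, q) = 7 - (-4 + q) = 7 + (4 - q) = 11 - q)
x(-3, 8) + 90*(-58) = (11 - 1*8) + 90*(-58) = (11 - 8) - 5220 = 3 - 5220 = -5217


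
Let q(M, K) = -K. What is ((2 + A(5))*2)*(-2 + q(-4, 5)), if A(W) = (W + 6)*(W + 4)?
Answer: -1414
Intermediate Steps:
A(W) = (4 + W)*(6 + W) (A(W) = (6 + W)*(4 + W) = (4 + W)*(6 + W))
((2 + A(5))*2)*(-2 + q(-4, 5)) = ((2 + (24 + 5**2 + 10*5))*2)*(-2 - 1*5) = ((2 + (24 + 25 + 50))*2)*(-2 - 5) = ((2 + 99)*2)*(-7) = (101*2)*(-7) = 202*(-7) = -1414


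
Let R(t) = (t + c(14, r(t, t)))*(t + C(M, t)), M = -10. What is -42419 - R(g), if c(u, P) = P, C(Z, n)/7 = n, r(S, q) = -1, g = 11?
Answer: -43299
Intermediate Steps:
C(Z, n) = 7*n
R(t) = 8*t*(-1 + t) (R(t) = (t - 1)*(t + 7*t) = (-1 + t)*(8*t) = 8*t*(-1 + t))
-42419 - R(g) = -42419 - 8*11*(-1 + 11) = -42419 - 8*11*10 = -42419 - 1*880 = -42419 - 880 = -43299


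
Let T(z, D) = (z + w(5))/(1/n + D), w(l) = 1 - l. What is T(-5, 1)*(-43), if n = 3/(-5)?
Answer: -1161/2 ≈ -580.50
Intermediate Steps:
n = -3/5 (n = 3*(-1/5) = -3/5 ≈ -0.60000)
T(z, D) = (-4 + z)/(-5/3 + D) (T(z, D) = (z + (1 - 1*5))/(1/(-3/5) + D) = (z + (1 - 5))/(-5/3 + D) = (z - 4)/(-5/3 + D) = (-4 + z)/(-5/3 + D))
T(-5, 1)*(-43) = (3*(4 - 1*(-5))/(5 - 3*1))*(-43) = (3*(4 + 5)/(5 - 3))*(-43) = (3*9/2)*(-43) = (3*(1/2)*9)*(-43) = (27/2)*(-43) = -1161/2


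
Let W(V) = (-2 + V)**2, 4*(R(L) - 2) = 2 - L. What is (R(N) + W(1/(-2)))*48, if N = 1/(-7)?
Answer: 2952/7 ≈ 421.71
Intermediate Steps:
N = -1/7 ≈ -0.14286
R(L) = 5/2 - L/4 (R(L) = 2 + (2 - L)/4 = 2 + (1/2 - L/4) = 5/2 - L/4)
(R(N) + W(1/(-2)))*48 = ((5/2 - 1/4*(-1/7)) + (-2 + 1/(-2))**2)*48 = ((5/2 + 1/28) + (-2 + 1*(-1/2))**2)*48 = (71/28 + (-2 - 1/2)**2)*48 = (71/28 + (-5/2)**2)*48 = (71/28 + 25/4)*48 = (123/14)*48 = 2952/7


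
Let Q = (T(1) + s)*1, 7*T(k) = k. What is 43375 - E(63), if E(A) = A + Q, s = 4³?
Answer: 302735/7 ≈ 43248.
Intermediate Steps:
s = 64
T(k) = k/7
Q = 449/7 (Q = ((⅐)*1 + 64)*1 = (⅐ + 64)*1 = (449/7)*1 = 449/7 ≈ 64.143)
E(A) = 449/7 + A (E(A) = A + 449/7 = 449/7 + A)
43375 - E(63) = 43375 - (449/7 + 63) = 43375 - 1*890/7 = 43375 - 890/7 = 302735/7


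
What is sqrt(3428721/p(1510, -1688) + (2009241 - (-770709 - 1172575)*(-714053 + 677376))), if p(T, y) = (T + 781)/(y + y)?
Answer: I*sqrt(374109556268334323)/2291 ≈ 2.6698e+5*I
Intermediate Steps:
p(T, y) = (781 + T)/(2*y) (p(T, y) = (781 + T)/((2*y)) = (781 + T)*(1/(2*y)) = (781 + T)/(2*y))
sqrt(3428721/p(1510, -1688) + (2009241 - (-770709 - 1172575)*(-714053 + 677376))) = sqrt(3428721/(((1/2)*(781 + 1510)/(-1688))) + (2009241 - (-770709 - 1172575)*(-714053 + 677376))) = sqrt(3428721/(((1/2)*(-1/1688)*2291)) + (2009241 - (-1943284)*(-36677))) = sqrt(3428721/(-2291/3376) + (2009241 - 1*71273827268)) = sqrt(3428721*(-3376/2291) + (2009241 - 71273827268)) = sqrt(-11575362096/2291 - 71271818027) = sqrt(-163295310461953/2291) = I*sqrt(374109556268334323)/2291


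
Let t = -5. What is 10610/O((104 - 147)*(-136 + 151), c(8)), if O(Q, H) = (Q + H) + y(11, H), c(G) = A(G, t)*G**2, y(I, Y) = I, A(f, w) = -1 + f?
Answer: -5305/93 ≈ -57.043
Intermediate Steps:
c(G) = G**2*(-1 + G) (c(G) = (-1 + G)*G**2 = G**2*(-1 + G))
O(Q, H) = 11 + H + Q (O(Q, H) = (Q + H) + 11 = (H + Q) + 11 = 11 + H + Q)
10610/O((104 - 147)*(-136 + 151), c(8)) = 10610/(11 + 8**2*(-1 + 8) + (104 - 147)*(-136 + 151)) = 10610/(11 + 64*7 - 43*15) = 10610/(11 + 448 - 645) = 10610/(-186) = 10610*(-1/186) = -5305/93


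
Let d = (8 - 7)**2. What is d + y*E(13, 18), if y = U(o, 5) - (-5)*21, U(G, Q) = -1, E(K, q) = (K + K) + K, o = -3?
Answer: 4057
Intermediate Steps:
E(K, q) = 3*K (E(K, q) = 2*K + K = 3*K)
d = 1 (d = 1**2 = 1)
y = 104 (y = -1 - (-5)*21 = -1 - 1*(-105) = -1 + 105 = 104)
d + y*E(13, 18) = 1 + 104*(3*13) = 1 + 104*39 = 1 + 4056 = 4057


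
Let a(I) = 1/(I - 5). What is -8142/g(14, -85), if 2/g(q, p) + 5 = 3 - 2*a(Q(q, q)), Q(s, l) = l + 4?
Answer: 113988/13 ≈ 8768.3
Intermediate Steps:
Q(s, l) = 4 + l
a(I) = 1/(-5 + I)
g(q, p) = 2/(-2 - 2/(-1 + q)) (g(q, p) = 2/(-5 + (3 - 2/(-5 + (4 + q)))) = 2/(-5 + (3 - 2/(-1 + q))) = 2/(-2 - 2/(-1 + q)))
-8142/g(14, -85) = -8142*14/(1 - 1*14) = -8142*14/(1 - 14) = -8142/((1/14)*(-13)) = -8142/(-13/14) = -8142*(-14/13) = 113988/13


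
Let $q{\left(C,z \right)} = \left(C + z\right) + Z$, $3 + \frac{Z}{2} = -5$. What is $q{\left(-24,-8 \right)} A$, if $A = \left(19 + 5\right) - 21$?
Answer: $-144$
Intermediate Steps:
$Z = -16$ ($Z = -6 + 2 \left(-5\right) = -6 - 10 = -16$)
$q{\left(C,z \right)} = -16 + C + z$ ($q{\left(C,z \right)} = \left(C + z\right) - 16 = -16 + C + z$)
$A = 3$ ($A = 24 - 21 = 3$)
$q{\left(-24,-8 \right)} A = \left(-16 - 24 - 8\right) 3 = \left(-48\right) 3 = -144$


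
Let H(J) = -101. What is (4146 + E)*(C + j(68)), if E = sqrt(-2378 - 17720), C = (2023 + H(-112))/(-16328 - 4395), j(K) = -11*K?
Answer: -64274301996/20723 - 15502726*I*sqrt(20098)/20723 ≈ -3.1016e+6 - 1.0606e+5*I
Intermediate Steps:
C = -1922/20723 (C = (2023 - 101)/(-16328 - 4395) = 1922/(-20723) = 1922*(-1/20723) = -1922/20723 ≈ -0.092747)
E = I*sqrt(20098) (E = sqrt(-20098) = I*sqrt(20098) ≈ 141.77*I)
(4146 + E)*(C + j(68)) = (4146 + I*sqrt(20098))*(-1922/20723 - 11*68) = (4146 + I*sqrt(20098))*(-1922/20723 - 748) = (4146 + I*sqrt(20098))*(-15502726/20723) = -64274301996/20723 - 15502726*I*sqrt(20098)/20723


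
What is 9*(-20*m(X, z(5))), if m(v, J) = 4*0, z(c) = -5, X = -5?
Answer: 0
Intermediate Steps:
m(v, J) = 0
9*(-20*m(X, z(5))) = 9*(-20*0) = 9*0 = 0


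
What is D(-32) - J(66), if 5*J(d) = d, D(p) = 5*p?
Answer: -866/5 ≈ -173.20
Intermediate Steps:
J(d) = d/5
D(-32) - J(66) = 5*(-32) - 66/5 = -160 - 1*66/5 = -160 - 66/5 = -866/5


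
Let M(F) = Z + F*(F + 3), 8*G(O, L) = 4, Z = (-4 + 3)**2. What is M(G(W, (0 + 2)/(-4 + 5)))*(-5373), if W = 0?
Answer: -59103/4 ≈ -14776.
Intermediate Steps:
Z = 1 (Z = (-1)**2 = 1)
G(O, L) = 1/2 (G(O, L) = (1/8)*4 = 1/2)
M(F) = 1 + F*(3 + F) (M(F) = 1 + F*(F + 3) = 1 + F*(3 + F))
M(G(W, (0 + 2)/(-4 + 5)))*(-5373) = (1 + (1/2)**2 + 3*(1/2))*(-5373) = (1 + 1/4 + 3/2)*(-5373) = (11/4)*(-5373) = -59103/4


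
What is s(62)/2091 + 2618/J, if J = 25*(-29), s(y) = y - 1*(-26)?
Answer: -5410438/1515975 ≈ -3.5690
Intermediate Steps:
s(y) = 26 + y (s(y) = y + 26 = 26 + y)
J = -725
s(62)/2091 + 2618/J = (26 + 62)/2091 + 2618/(-725) = 88*(1/2091) + 2618*(-1/725) = 88/2091 - 2618/725 = -5410438/1515975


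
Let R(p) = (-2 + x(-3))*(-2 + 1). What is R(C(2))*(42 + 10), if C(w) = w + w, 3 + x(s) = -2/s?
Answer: 676/3 ≈ 225.33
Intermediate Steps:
x(s) = -3 - 2/s
C(w) = 2*w
R(p) = 13/3 (R(p) = (-2 + (-3 - 2/(-3)))*(-2 + 1) = (-2 + (-3 - 2*(-⅓)))*(-1) = (-2 + (-3 + ⅔))*(-1) = (-2 - 7/3)*(-1) = -13/3*(-1) = 13/3)
R(C(2))*(42 + 10) = 13*(42 + 10)/3 = (13/3)*52 = 676/3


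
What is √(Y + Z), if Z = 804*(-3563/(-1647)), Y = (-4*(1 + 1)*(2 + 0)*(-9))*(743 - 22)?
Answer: 14*√18036785/183 ≈ 324.91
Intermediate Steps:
Y = 103824 (Y = (-8*2*(-9))*721 = (-4*4*(-9))*721 = -16*(-9)*721 = 144*721 = 103824)
Z = 954884/549 (Z = 804*(-3563*(-1/1647)) = 804*(3563/1647) = 954884/549 ≈ 1739.3)
√(Y + Z) = √(103824 + 954884/549) = √(57954260/549) = 14*√18036785/183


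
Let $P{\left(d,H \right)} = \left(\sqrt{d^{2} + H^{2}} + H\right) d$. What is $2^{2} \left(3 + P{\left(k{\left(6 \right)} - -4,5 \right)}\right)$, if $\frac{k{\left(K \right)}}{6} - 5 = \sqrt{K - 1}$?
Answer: $12 + 8 \left(5 + \sqrt{25 + 4 \left(17 + 3 \sqrt{5}\right)^{2}}\right) \left(17 + 3 \sqrt{5}\right) \approx 10003.0$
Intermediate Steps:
$k{\left(K \right)} = 30 + 6 \sqrt{-1 + K}$ ($k{\left(K \right)} = 30 + 6 \sqrt{K - 1} = 30 + 6 \sqrt{-1 + K}$)
$P{\left(d,H \right)} = d \left(H + \sqrt{H^{2} + d^{2}}\right)$ ($P{\left(d,H \right)} = \left(\sqrt{H^{2} + d^{2}} + H\right) d = \left(H + \sqrt{H^{2} + d^{2}}\right) d = d \left(H + \sqrt{H^{2} + d^{2}}\right)$)
$2^{2} \left(3 + P{\left(k{\left(6 \right)} - -4,5 \right)}\right) = 2^{2} \left(3 + \left(\left(30 + 6 \sqrt{-1 + 6}\right) - -4\right) \left(5 + \sqrt{5^{2} + \left(\left(30 + 6 \sqrt{-1 + 6}\right) - -4\right)^{2}}\right)\right) = 4 \left(3 + \left(\left(30 + 6 \sqrt{5}\right) + 4\right) \left(5 + \sqrt{25 + \left(\left(30 + 6 \sqrt{5}\right) + 4\right)^{2}}\right)\right) = 4 \left(3 + \left(34 + 6 \sqrt{5}\right) \left(5 + \sqrt{25 + \left(34 + 6 \sqrt{5}\right)^{2}}\right)\right) = 4 \left(3 + \left(5 + \sqrt{25 + \left(34 + 6 \sqrt{5}\right)^{2}}\right) \left(34 + 6 \sqrt{5}\right)\right) = 12 + 4 \left(5 + \sqrt{25 + \left(34 + 6 \sqrt{5}\right)^{2}}\right) \left(34 + 6 \sqrt{5}\right)$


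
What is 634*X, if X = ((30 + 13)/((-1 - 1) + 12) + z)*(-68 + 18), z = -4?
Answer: -9510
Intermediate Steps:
X = -15 (X = ((30 + 13)/((-1 - 1) + 12) - 4)*(-68 + 18) = (43/(-2 + 12) - 4)*(-50) = (43/10 - 4)*(-50) = (3/10)*(-50) = -15)
634*X = 634*(-15) = -9510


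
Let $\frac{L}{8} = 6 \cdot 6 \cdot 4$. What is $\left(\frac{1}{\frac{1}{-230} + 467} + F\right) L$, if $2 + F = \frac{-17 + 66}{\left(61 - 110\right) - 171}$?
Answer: $- \frac{5037350496}{1969165} \approx -2558.1$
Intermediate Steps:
$L = 1152$ ($L = 8 \cdot 6 \cdot 6 \cdot 4 = 8 \cdot 36 \cdot 4 = 8 \cdot 144 = 1152$)
$F = - \frac{489}{220}$ ($F = -2 + \frac{-17 + 66}{\left(61 - 110\right) - 171} = -2 + \frac{49}{\left(61 - 110\right) - 171} = -2 + \frac{49}{-49 - 171} = -2 + \frac{49}{-220} = -2 + 49 \left(- \frac{1}{220}\right) = -2 - \frac{49}{220} = - \frac{489}{220} \approx -2.2227$)
$\left(\frac{1}{\frac{1}{-230} + 467} + F\right) L = \left(\frac{1}{\frac{1}{-230} + 467} - \frac{489}{220}\right) 1152 = \left(\frac{1}{- \frac{1}{230} + 467} - \frac{489}{220}\right) 1152 = \left(\frac{1}{\frac{107409}{230}} - \frac{489}{220}\right) 1152 = \left(\frac{230}{107409} - \frac{489}{220}\right) 1152 = \left(- \frac{52472401}{23629980}\right) 1152 = - \frac{5037350496}{1969165}$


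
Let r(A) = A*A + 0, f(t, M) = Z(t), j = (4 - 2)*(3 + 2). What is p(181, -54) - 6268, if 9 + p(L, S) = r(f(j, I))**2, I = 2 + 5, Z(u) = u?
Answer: 3723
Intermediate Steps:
I = 7
j = 10 (j = 2*5 = 10)
f(t, M) = t
r(A) = A**2 (r(A) = A**2 + 0 = A**2)
p(L, S) = 9991 (p(L, S) = -9 + (10**2)**2 = -9 + 100**2 = -9 + 10000 = 9991)
p(181, -54) - 6268 = 9991 - 6268 = 3723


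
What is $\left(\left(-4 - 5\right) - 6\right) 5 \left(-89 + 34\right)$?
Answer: $4125$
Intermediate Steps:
$\left(\left(-4 - 5\right) - 6\right) 5 \left(-89 + 34\right) = \left(\left(-4 - 5\right) - 6\right) 5 \left(-55\right) = \left(-9 - 6\right) 5 \left(-55\right) = \left(-15\right) 5 \left(-55\right) = \left(-75\right) \left(-55\right) = 4125$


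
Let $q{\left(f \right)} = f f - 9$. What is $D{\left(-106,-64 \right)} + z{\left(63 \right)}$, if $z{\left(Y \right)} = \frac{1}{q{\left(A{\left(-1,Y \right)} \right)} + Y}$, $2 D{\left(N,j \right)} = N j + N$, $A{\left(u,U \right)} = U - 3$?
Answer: $\frac{12200707}{3654} \approx 3339.0$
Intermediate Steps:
$A{\left(u,U \right)} = -3 + U$
$D{\left(N,j \right)} = \frac{N}{2} + \frac{N j}{2}$ ($D{\left(N,j \right)} = \frac{N j + N}{2} = \frac{N + N j}{2} = \frac{N}{2} + \frac{N j}{2}$)
$q{\left(f \right)} = -9 + f^{2}$ ($q{\left(f \right)} = f^{2} - 9 = -9 + f^{2}$)
$z{\left(Y \right)} = \frac{1}{-9 + Y + \left(-3 + Y\right)^{2}}$ ($z{\left(Y \right)} = \frac{1}{\left(-9 + \left(-3 + Y\right)^{2}\right) + Y} = \frac{1}{-9 + Y + \left(-3 + Y\right)^{2}}$)
$D{\left(-106,-64 \right)} + z{\left(63 \right)} = \frac{1}{2} \left(-106\right) \left(1 - 64\right) + \frac{1}{63 \left(-5 + 63\right)} = \frac{1}{2} \left(-106\right) \left(-63\right) + \frac{1}{63 \cdot 58} = 3339 + \frac{1}{63} \cdot \frac{1}{58} = 3339 + \frac{1}{3654} = \frac{12200707}{3654}$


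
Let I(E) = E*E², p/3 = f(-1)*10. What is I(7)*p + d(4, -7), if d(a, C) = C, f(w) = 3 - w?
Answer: 41153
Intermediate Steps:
p = 120 (p = 3*((3 - 1*(-1))*10) = 3*((3 + 1)*10) = 3*(4*10) = 3*40 = 120)
I(E) = E³
I(7)*p + d(4, -7) = 7³*120 - 7 = 343*120 - 7 = 41160 - 7 = 41153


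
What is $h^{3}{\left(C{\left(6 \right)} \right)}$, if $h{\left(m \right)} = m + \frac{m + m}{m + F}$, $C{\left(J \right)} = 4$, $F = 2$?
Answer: $\frac{4096}{27} \approx 151.7$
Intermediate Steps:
$h{\left(m \right)} = m + \frac{2 m}{2 + m}$ ($h{\left(m \right)} = m + \frac{m + m}{m + 2} = m + \frac{2 m}{2 + m}$)
$h^{3}{\left(C{\left(6 \right)} \right)} = \left(\frac{4 \left(4 + 4\right)}{2 + 4}\right)^{3} = \left(4 \cdot \frac{1}{6} \cdot 8\right)^{3} = \left(\frac{16}{3}\right)^{3} = \frac{4096}{27}$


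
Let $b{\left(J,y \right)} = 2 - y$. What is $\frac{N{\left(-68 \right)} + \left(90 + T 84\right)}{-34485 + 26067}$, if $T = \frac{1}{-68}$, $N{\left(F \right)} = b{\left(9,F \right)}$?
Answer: $- \frac{2699}{143106} \approx -0.01886$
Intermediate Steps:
$N{\left(F \right)} = 2 - F$
$T = - \frac{1}{68} \approx -0.014706$
$\frac{N{\left(-68 \right)} + \left(90 + T 84\right)}{-34485 + 26067} = \frac{\left(2 - -68\right) + \left(90 - \frac{21}{17}\right)}{-34485 + 26067} = \frac{\left(2 + 68\right) + \left(90 - \frac{21}{17}\right)}{-8418} = \left(70 + \frac{1509}{17}\right) \left(- \frac{1}{8418}\right) = \frac{2699}{17} \left(- \frac{1}{8418}\right) = - \frac{2699}{143106}$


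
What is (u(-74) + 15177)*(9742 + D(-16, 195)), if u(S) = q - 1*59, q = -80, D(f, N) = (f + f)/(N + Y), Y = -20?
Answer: 25637053084/175 ≈ 1.4650e+8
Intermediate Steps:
D(f, N) = 2*f/(-20 + N) (D(f, N) = (f + f)/(N - 20) = (2*f)/(-20 + N) = 2*f/(-20 + N))
u(S) = -139 (u(S) = -80 - 1*59 = -80 - 59 = -139)
(u(-74) + 15177)*(9742 + D(-16, 195)) = (-139 + 15177)*(9742 + 2*(-16)/(-20 + 195)) = 15038*(9742 + 2*(-16)/175) = 15038*(9742 + 2*(-16)*(1/175)) = 15038*(9742 - 32/175) = 15038*(1704818/175) = 25637053084/175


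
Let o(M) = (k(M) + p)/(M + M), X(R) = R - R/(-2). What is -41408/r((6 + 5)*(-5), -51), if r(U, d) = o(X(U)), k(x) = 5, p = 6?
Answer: 621120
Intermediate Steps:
X(R) = 3*R/2 (X(R) = R - R*(-1)/2 = R - (-1)*R/2 = R + R/2 = 3*R/2)
o(M) = 11/(2*M) (o(M) = (5 + 6)/(M + M) = 11/((2*M)) = 11*(1/(2*M)) = 11/(2*M))
r(U, d) = 11/(3*U) (r(U, d) = 11/(2*((3*U/2))) = 11*(2/(3*U))/2 = 11/(3*U))
-41408/r((6 + 5)*(-5), -51) = -41408/(11/(3*(((6 + 5)*(-5))))) = -41408/(11/(3*((11*(-5))))) = -41408/((11/3)/(-55)) = -41408/((11/3)*(-1/55)) = -41408/(-1/15) = -41408*(-15) = 621120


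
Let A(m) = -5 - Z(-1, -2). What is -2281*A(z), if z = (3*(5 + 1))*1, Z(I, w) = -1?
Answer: 9124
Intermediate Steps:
z = 18 (z = (3*6)*1 = 18*1 = 18)
A(m) = -4 (A(m) = -5 - 1*(-1) = -5 + 1 = -4)
-2281*A(z) = -2281*(-4) = 9124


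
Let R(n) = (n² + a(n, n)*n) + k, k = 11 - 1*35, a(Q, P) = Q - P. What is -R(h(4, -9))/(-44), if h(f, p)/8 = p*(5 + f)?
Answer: 104970/11 ≈ 9542.7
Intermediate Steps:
h(f, p) = 8*p*(5 + f) (h(f, p) = 8*(p*(5 + f)) = 8*p*(5 + f))
k = -24 (k = 11 - 35 = -24)
R(n) = -24 + n² (R(n) = (n² + (n - n)*n) - 24 = (n² + 0*n) - 24 = (n² + 0) - 24 = n² - 24 = -24 + n²)
-R(h(4, -9))/(-44) = -(-24 + (8*(-9)*(5 + 4))²)/(-44) = -(-24 + (8*(-9)*9)²)*(-1/44) = -(-24 + (-648)²)*(-1/44) = -(-24 + 419904)*(-1/44) = -1*419880*(-1/44) = -419880*(-1/44) = 104970/11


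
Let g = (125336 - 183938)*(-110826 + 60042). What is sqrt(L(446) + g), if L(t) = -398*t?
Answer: 2*sqrt(743966615) ≈ 54552.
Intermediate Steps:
g = 2976043968 (g = -58602*(-50784) = 2976043968)
sqrt(L(446) + g) = sqrt(-398*446 + 2976043968) = sqrt(-177508 + 2976043968) = sqrt(2975866460) = 2*sqrt(743966615)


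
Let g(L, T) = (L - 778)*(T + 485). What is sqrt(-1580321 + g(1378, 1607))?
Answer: I*sqrt(325121) ≈ 570.19*I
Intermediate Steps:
g(L, T) = (-778 + L)*(485 + T)
sqrt(-1580321 + g(1378, 1607)) = sqrt(-1580321 + (-377330 - 778*1607 + 485*1378 + 1378*1607)) = sqrt(-1580321 + (-377330 - 1250246 + 668330 + 2214446)) = sqrt(-1580321 + 1255200) = sqrt(-325121) = I*sqrt(325121)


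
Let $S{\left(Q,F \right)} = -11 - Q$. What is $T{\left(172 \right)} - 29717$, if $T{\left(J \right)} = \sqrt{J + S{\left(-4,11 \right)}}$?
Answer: $-29717 + \sqrt{165} \approx -29704.0$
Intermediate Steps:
$T{\left(J \right)} = \sqrt{-7 + J}$ ($T{\left(J \right)} = \sqrt{J - 7} = \sqrt{-7 + J}$)
$T{\left(172 \right)} - 29717 = \sqrt{-7 + 172} - 29717 = \sqrt{165} - 29717 = -29717 + \sqrt{165}$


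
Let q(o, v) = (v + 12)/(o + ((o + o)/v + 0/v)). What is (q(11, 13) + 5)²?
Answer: 52900/1089 ≈ 48.577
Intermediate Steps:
q(o, v) = (12 + v)/(o + 2*o/v) (q(o, v) = (12 + v)/(o + ((2*o)/v + 0)) = (12 + v)/(o + (2*o/v + 0)) = (12 + v)/(o + 2*o/v))
(q(11, 13) + 5)² = (13*(12 + 13)/(11*(2 + 13)) + 5)² = (13*(1/11)*25/15 + 5)² = (13*(1/11)*(1/15)*25 + 5)² = (65/33 + 5)² = (230/33)² = 52900/1089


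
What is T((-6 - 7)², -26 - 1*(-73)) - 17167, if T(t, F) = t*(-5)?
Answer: -18012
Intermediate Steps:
T(t, F) = -5*t
T((-6 - 7)², -26 - 1*(-73)) - 17167 = -5*(-6 - 7)² - 17167 = -5*(-13)² - 17167 = -5*169 - 17167 = -845 - 17167 = -18012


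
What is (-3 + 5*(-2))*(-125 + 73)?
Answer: 676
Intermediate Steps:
(-3 + 5*(-2))*(-125 + 73) = (-3 - 10)*(-52) = -13*(-52) = 676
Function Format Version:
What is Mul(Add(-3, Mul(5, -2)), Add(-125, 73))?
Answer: 676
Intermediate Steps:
Mul(Add(-3, Mul(5, -2)), Add(-125, 73)) = Mul(Add(-3, -10), -52) = Mul(-13, -52) = 676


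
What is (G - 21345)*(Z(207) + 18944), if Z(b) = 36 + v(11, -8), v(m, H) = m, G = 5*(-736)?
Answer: -475249775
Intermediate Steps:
G = -3680
Z(b) = 47 (Z(b) = 36 + 11 = 47)
(G - 21345)*(Z(207) + 18944) = (-3680 - 21345)*(47 + 18944) = -25025*18991 = -475249775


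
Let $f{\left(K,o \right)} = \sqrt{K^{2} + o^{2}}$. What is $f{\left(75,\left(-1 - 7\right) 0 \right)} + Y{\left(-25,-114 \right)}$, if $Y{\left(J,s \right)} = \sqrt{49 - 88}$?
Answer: $75 + i \sqrt{39} \approx 75.0 + 6.245 i$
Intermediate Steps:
$Y{\left(J,s \right)} = i \sqrt{39}$ ($Y{\left(J,s \right)} = \sqrt{-39} = i \sqrt{39}$)
$f{\left(75,\left(-1 - 7\right) 0 \right)} + Y{\left(-25,-114 \right)} = \sqrt{75^{2} + \left(\left(-1 - 7\right) 0\right)^{2}} + i \sqrt{39} = \sqrt{5625 + \left(\left(-8\right) 0\right)^{2}} + i \sqrt{39} = \sqrt{5625 + 0^{2}} + i \sqrt{39} = \sqrt{5625 + 0} + i \sqrt{39} = \sqrt{5625} + i \sqrt{39} = 75 + i \sqrt{39}$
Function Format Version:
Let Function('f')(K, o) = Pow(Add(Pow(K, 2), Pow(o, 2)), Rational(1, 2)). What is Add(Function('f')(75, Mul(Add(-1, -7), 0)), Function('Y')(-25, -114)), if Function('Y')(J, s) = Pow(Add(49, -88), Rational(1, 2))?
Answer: Add(75, Mul(I, Pow(39, Rational(1, 2)))) ≈ Add(75.000, Mul(6.2450, I))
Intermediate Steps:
Function('Y')(J, s) = Mul(I, Pow(39, Rational(1, 2))) (Function('Y')(J, s) = Pow(-39, Rational(1, 2)) = Mul(I, Pow(39, Rational(1, 2))))
Add(Function('f')(75, Mul(Add(-1, -7), 0)), Function('Y')(-25, -114)) = Add(Pow(Add(Pow(75, 2), Pow(Mul(Add(-1, -7), 0), 2)), Rational(1, 2)), Mul(I, Pow(39, Rational(1, 2)))) = Add(Pow(Add(5625, Pow(Mul(-8, 0), 2)), Rational(1, 2)), Mul(I, Pow(39, Rational(1, 2)))) = Add(Pow(Add(5625, Pow(0, 2)), Rational(1, 2)), Mul(I, Pow(39, Rational(1, 2)))) = Add(Pow(Add(5625, 0), Rational(1, 2)), Mul(I, Pow(39, Rational(1, 2)))) = Add(Pow(5625, Rational(1, 2)), Mul(I, Pow(39, Rational(1, 2)))) = Add(75, Mul(I, Pow(39, Rational(1, 2))))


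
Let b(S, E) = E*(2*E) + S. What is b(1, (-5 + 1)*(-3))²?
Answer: 83521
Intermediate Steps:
b(S, E) = S + 2*E² (b(S, E) = 2*E² + S = S + 2*E²)
b(1, (-5 + 1)*(-3))² = (1 + 2*((-5 + 1)*(-3))²)² = (1 + 2*(-4*(-3))²)² = (1 + 2*12²)² = (1 + 2*144)² = (1 + 288)² = 289² = 83521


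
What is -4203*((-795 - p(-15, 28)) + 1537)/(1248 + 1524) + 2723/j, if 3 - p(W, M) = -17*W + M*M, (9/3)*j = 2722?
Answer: -40314845/14971 ≈ -2692.9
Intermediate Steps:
j = 2722/3 (j = (⅓)*2722 = 2722/3 ≈ 907.33)
p(W, M) = 3 - M² + 17*W (p(W, M) = 3 - (-17*W + M*M) = 3 - (-17*W + M²) = 3 - (M² - 17*W) = 3 + (-M² + 17*W) = 3 - M² + 17*W)
-4203*((-795 - p(-15, 28)) + 1537)/(1248 + 1524) + 2723/j = -4203*((-795 - (3 - 1*28² + 17*(-15))) + 1537)/(1248 + 1524) + 2723/(2722/3) = -(24751/22 - 467*(3 - 1*784 - 255)/308) + 2723*(3/2722) = -(24751/22 - 467*(3 - 784 - 255)/308) + 8169/2722 = -4203/(2772/((-795 - 1*(-1036)) + 1537)) + 8169/2722 = -4203/(2772/((-795 + 1036) + 1537)) + 8169/2722 = -4203/(2772/(241 + 1537)) + 8169/2722 = -4203/(2772/1778) + 8169/2722 = -4203/(2772*(1/1778)) + 8169/2722 = -4203/198/127 + 8169/2722 = -4203*127/198 + 8169/2722 = -59309/22 + 8169/2722 = -40314845/14971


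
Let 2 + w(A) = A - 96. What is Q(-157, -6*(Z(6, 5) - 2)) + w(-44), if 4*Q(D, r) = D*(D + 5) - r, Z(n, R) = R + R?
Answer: 5836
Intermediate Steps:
Z(n, R) = 2*R
w(A) = -98 + A (w(A) = -2 + (A - 96) = -2 + (-96 + A) = -98 + A)
Q(D, r) = -r/4 + D*(5 + D)/4 (Q(D, r) = (D*(D + 5) - r)/4 = (D*(5 + D) - r)/4 = (-r + D*(5 + D))/4 = -r/4 + D*(5 + D)/4)
Q(-157, -6*(Z(6, 5) - 2)) + w(-44) = (-(-3)*(2*5 - 2)/2 + (¼)*(-157)² + (5/4)*(-157)) + (-98 - 44) = (-(-3)*(10 - 2)/2 + (¼)*24649 - 785/4) - 142 = (-(-3)*8/2 + 24649/4 - 785/4) - 142 = (-¼*(-48) + 24649/4 - 785/4) - 142 = (12 + 24649/4 - 785/4) - 142 = 5978 - 142 = 5836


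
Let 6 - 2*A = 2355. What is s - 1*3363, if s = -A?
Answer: -4377/2 ≈ -2188.5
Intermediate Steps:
A = -2349/2 (A = 3 - 1/2*2355 = 3 - 2355/2 = -2349/2 ≈ -1174.5)
s = 2349/2 (s = -1*(-2349/2) = 2349/2 ≈ 1174.5)
s - 1*3363 = 2349/2 - 1*3363 = 2349/2 - 3363 = -4377/2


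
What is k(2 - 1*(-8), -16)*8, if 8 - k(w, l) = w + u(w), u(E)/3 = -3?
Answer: 56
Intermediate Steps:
u(E) = -9 (u(E) = 3*(-3) = -9)
k(w, l) = 17 - w (k(w, l) = 8 - (w - 9) = 8 - (-9 + w) = 8 + (9 - w) = 17 - w)
k(2 - 1*(-8), -16)*8 = (17 - (2 - 1*(-8)))*8 = (17 - (2 + 8))*8 = (17 - 1*10)*8 = (17 - 10)*8 = 7*8 = 56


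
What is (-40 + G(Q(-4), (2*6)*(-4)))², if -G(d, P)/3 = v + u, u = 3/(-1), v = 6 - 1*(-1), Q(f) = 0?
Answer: 2704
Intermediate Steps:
v = 7 (v = 6 + 1 = 7)
u = -3 (u = 3*(-1) = -3)
G(d, P) = -12 (G(d, P) = -3*(7 - 3) = -3*4 = -12)
(-40 + G(Q(-4), (2*6)*(-4)))² = (-40 - 12)² = (-52)² = 2704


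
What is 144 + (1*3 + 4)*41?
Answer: 431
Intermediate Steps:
144 + (1*3 + 4)*41 = 144 + (3 + 4)*41 = 144 + 7*41 = 144 + 287 = 431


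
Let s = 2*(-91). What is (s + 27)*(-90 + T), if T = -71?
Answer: 24955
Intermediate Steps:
s = -182
(s + 27)*(-90 + T) = (-182 + 27)*(-90 - 71) = -155*(-161) = 24955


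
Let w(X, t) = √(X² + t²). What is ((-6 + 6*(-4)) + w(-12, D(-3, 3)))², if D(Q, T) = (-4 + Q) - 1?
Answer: 1108 - 240*√13 ≈ 242.67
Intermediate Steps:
D(Q, T) = -5 + Q
((-6 + 6*(-4)) + w(-12, D(-3, 3)))² = ((-6 + 6*(-4)) + √((-12)² + (-5 - 3)²))² = ((-6 - 24) + √(144 + (-8)²))² = (-30 + √(144 + 64))² = (-30 + √208)² = (-30 + 4*√13)²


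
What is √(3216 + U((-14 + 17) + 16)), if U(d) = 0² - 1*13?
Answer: √3203 ≈ 56.595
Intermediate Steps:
U(d) = -13 (U(d) = 0 - 13 = -13)
√(3216 + U((-14 + 17) + 16)) = √(3216 - 13) = √3203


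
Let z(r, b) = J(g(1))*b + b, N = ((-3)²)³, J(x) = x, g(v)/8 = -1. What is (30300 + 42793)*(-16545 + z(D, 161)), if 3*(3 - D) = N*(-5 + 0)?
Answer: -1291699496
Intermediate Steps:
g(v) = -8 (g(v) = 8*(-1) = -8)
N = 729 (N = 9³ = 729)
D = 1218 (D = 3 - 243*(-5 + 0) = 3 - 243*(-5) = 3 - ⅓*(-3645) = 3 + 1215 = 1218)
z(r, b) = -7*b (z(r, b) = -8*b + b = -7*b)
(30300 + 42793)*(-16545 + z(D, 161)) = (30300 + 42793)*(-16545 - 7*161) = 73093*(-16545 - 1127) = 73093*(-17672) = -1291699496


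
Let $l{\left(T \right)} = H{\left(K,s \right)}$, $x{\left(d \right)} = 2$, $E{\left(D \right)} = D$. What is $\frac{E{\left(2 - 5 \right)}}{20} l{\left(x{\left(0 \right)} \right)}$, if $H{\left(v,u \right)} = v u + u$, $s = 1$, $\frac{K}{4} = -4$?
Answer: $\frac{9}{4} \approx 2.25$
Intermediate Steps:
$K = -16$ ($K = 4 \left(-4\right) = -16$)
$H{\left(v,u \right)} = u + u v$ ($H{\left(v,u \right)} = u v + u = u + u v$)
$l{\left(T \right)} = -15$ ($l{\left(T \right)} = 1 \left(1 - 16\right) = 1 \left(-15\right) = -15$)
$\frac{E{\left(2 - 5 \right)}}{20} l{\left(x{\left(0 \right)} \right)} = \frac{2 - 5}{20} \left(-15\right) = \left(-3\right) \frac{1}{20} \left(-15\right) = \left(- \frac{3}{20}\right) \left(-15\right) = \frac{9}{4}$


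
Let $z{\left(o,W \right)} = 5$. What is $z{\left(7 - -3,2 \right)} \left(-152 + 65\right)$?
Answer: $-435$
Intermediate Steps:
$z{\left(7 - -3,2 \right)} \left(-152 + 65\right) = 5 \left(-152 + 65\right) = 5 \left(-87\right) = -435$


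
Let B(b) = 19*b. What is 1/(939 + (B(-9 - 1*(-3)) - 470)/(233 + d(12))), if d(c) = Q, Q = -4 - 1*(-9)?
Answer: 119/111449 ≈ 0.0010678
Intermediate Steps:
Q = 5 (Q = -4 + 9 = 5)
d(c) = 5
1/(939 + (B(-9 - 1*(-3)) - 470)/(233 + d(12))) = 1/(939 + (19*(-9 - 1*(-3)) - 470)/(233 + 5)) = 1/(939 + (19*(-9 + 3) - 470)/238) = 1/(939 + (19*(-6) - 470)*(1/238)) = 1/(939 + (-114 - 470)*(1/238)) = 1/(939 - 584*1/238) = 1/(939 - 292/119) = 1/(111449/119) = 119/111449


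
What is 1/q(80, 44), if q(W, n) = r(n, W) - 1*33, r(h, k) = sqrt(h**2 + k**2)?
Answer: 33/7247 + 4*sqrt(521)/7247 ≈ 0.017152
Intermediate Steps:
q(W, n) = -33 + sqrt(W**2 + n**2) (q(W, n) = sqrt(n**2 + W**2) - 1*33 = sqrt(W**2 + n**2) - 33 = -33 + sqrt(W**2 + n**2))
1/q(80, 44) = 1/(-33 + sqrt(80**2 + 44**2)) = 1/(-33 + sqrt(6400 + 1936)) = 1/(-33 + sqrt(8336)) = 1/(-33 + 4*sqrt(521))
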